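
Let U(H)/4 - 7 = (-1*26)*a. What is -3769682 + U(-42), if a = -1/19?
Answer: -71623322/19 ≈ -3.7696e+6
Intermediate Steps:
a = -1/19 (a = -1*1/19 = -1/19 ≈ -0.052632)
U(H) = 636/19 (U(H) = 28 + 4*(-1*26*(-1/19)) = 28 + 4*(-26*(-1/19)) = 28 + 4*(26/19) = 28 + 104/19 = 636/19)
-3769682 + U(-42) = -3769682 + 636/19 = -71623322/19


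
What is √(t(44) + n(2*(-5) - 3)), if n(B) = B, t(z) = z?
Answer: √31 ≈ 5.5678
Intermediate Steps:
√(t(44) + n(2*(-5) - 3)) = √(44 + (2*(-5) - 3)) = √(44 + (-10 - 3)) = √(44 - 13) = √31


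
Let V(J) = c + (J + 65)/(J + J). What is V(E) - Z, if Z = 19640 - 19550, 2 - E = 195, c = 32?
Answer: -11130/193 ≈ -57.668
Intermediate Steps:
E = -193 (E = 2 - 1*195 = 2 - 195 = -193)
Z = 90
V(J) = 32 + (65 + J)/(2*J) (V(J) = 32 + (J + 65)/(J + J) = 32 + (65 + J)/((2*J)) = 32 + (65 + J)*(1/(2*J)) = 32 + (65 + J)/(2*J))
V(E) - Z = (65/2)*(1 - 193)/(-193) - 1*90 = (65/2)*(-1/193)*(-192) - 90 = 6240/193 - 90 = -11130/193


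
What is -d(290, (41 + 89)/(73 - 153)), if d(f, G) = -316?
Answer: 316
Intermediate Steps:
-d(290, (41 + 89)/(73 - 153)) = -1*(-316) = 316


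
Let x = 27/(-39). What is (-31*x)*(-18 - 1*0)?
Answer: -5022/13 ≈ -386.31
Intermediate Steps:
x = -9/13 (x = 27*(-1/39) = -9/13 ≈ -0.69231)
(-31*x)*(-18 - 1*0) = (-31*(-9/13))*(-18 - 1*0) = 279*(-18 + 0)/13 = (279/13)*(-18) = -5022/13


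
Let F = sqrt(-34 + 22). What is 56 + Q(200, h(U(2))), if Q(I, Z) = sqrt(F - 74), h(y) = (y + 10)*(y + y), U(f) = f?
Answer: 56 + sqrt(-74 + 2*I*sqrt(3)) ≈ 56.201 + 8.6047*I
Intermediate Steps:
h(y) = 2*y*(10 + y) (h(y) = (10 + y)*(2*y) = 2*y*(10 + y))
F = 2*I*sqrt(3) (F = sqrt(-12) = 2*I*sqrt(3) ≈ 3.4641*I)
Q(I, Z) = sqrt(-74 + 2*I*sqrt(3)) (Q(I, Z) = sqrt(2*I*sqrt(3) - 74) = sqrt(-74 + 2*I*sqrt(3)))
56 + Q(200, h(U(2))) = 56 + sqrt(-74 + 2*I*sqrt(3))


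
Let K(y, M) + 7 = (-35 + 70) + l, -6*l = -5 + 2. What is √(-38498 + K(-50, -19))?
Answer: I*√153878/2 ≈ 196.14*I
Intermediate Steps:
l = ½ (l = -(-5 + 2)/6 = -⅙*(-3) = ½ ≈ 0.50000)
K(y, M) = 57/2 (K(y, M) = -7 + ((-35 + 70) + ½) = -7 + (35 + ½) = -7 + 71/2 = 57/2)
√(-38498 + K(-50, -19)) = √(-38498 + 57/2) = √(-76939/2) = I*√153878/2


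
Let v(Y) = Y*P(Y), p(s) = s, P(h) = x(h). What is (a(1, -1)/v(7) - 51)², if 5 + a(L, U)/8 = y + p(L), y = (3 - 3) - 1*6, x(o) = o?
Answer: 6651241/2401 ≈ 2770.2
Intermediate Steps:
P(h) = h
y = -6 (y = 0 - 6 = -6)
a(L, U) = -88 + 8*L (a(L, U) = -40 + 8*(-6 + L) = -40 + (-48 + 8*L) = -88 + 8*L)
v(Y) = Y² (v(Y) = Y*Y = Y²)
(a(1, -1)/v(7) - 51)² = ((-88 + 8*1)/(7²) - 51)² = ((-88 + 8)/49 - 51)² = (-80*1/49 - 51)² = (-80/49 - 51)² = (-2579/49)² = 6651241/2401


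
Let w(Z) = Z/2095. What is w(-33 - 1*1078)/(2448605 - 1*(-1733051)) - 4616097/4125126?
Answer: -6739940389893171/6023075379455720 ≈ -1.1190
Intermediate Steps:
w(Z) = Z/2095
w(-33 - 1*1078)/(2448605 - 1*(-1733051)) - 4616097/4125126 = ((-33 - 1*1078)/2095)/(2448605 - 1*(-1733051)) - 4616097/4125126 = ((-33 - 1078)/2095)/(2448605 + 1733051) - 4616097*1/4125126 = ((1/2095)*(-1111))/4181656 - 1538699/1375042 = -1111/2095*1/4181656 - 1538699/1375042 = -1111/8760569320 - 1538699/1375042 = -6739940389893171/6023075379455720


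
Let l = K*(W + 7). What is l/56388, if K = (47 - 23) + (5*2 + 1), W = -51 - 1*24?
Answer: -595/14097 ≈ -0.042208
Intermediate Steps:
W = -75 (W = -51 - 24 = -75)
K = 35 (K = 24 + (10 + 1) = 24 + 11 = 35)
l = -2380 (l = 35*(-75 + 7) = 35*(-68) = -2380)
l/56388 = -2380/56388 = -2380*1/56388 = -595/14097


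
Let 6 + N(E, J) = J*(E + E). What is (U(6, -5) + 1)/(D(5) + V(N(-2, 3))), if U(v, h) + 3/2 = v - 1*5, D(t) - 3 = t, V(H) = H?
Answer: -1/20 ≈ -0.050000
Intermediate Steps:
N(E, J) = -6 + 2*E*J (N(E, J) = -6 + J*(E + E) = -6 + J*(2*E) = -6 + 2*E*J)
D(t) = 3 + t
U(v, h) = -13/2 + v (U(v, h) = -3/2 + (v - 1*5) = -3/2 + (v - 5) = -3/2 + (-5 + v) = -13/2 + v)
(U(6, -5) + 1)/(D(5) + V(N(-2, 3))) = ((-13/2 + 6) + 1)/((3 + 5) + (-6 + 2*(-2)*3)) = (-½ + 1)/(8 + (-6 - 12)) = 1/(2*(8 - 18)) = (½)/(-10) = (½)*(-⅒) = -1/20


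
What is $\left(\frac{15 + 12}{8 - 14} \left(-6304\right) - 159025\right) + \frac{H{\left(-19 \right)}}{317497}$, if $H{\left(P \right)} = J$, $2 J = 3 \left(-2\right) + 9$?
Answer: $- \frac{82966411055}{634994} \approx -1.3066 \cdot 10^{5}$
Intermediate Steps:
$J = \frac{3}{2}$ ($J = \frac{3 \left(-2\right) + 9}{2} = \frac{-6 + 9}{2} = \frac{1}{2} \cdot 3 = \frac{3}{2} \approx 1.5$)
$H{\left(P \right)} = \frac{3}{2}$
$\left(\frac{15 + 12}{8 - 14} \left(-6304\right) - 159025\right) + \frac{H{\left(-19 \right)}}{317497} = \left(\frac{15 + 12}{8 - 14} \left(-6304\right) - 159025\right) + \frac{3}{2 \cdot 317497} = \left(\frac{27}{-6} \left(-6304\right) - 159025\right) + \frac{3}{2} \cdot \frac{1}{317497} = \left(27 \left(- \frac{1}{6}\right) \left(-6304\right) - 159025\right) + \frac{3}{634994} = \left(\left(- \frac{9}{2}\right) \left(-6304\right) - 159025\right) + \frac{3}{634994} = \left(28368 - 159025\right) + \frac{3}{634994} = -130657 + \frac{3}{634994} = - \frac{82966411055}{634994}$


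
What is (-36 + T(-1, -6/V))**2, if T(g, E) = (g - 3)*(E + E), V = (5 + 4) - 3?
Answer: 784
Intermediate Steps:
V = 6 (V = 9 - 3 = 6)
T(g, E) = 2*E*(-3 + g) (T(g, E) = (-3 + g)*(2*E) = 2*E*(-3 + g))
(-36 + T(-1, -6/V))**2 = (-36 + 2*(-6/6)*(-3 - 1))**2 = (-36 + 2*(-6*1/6)*(-4))**2 = (-36 + 2*(-1)*(-4))**2 = (-36 + 8)**2 = (-28)**2 = 784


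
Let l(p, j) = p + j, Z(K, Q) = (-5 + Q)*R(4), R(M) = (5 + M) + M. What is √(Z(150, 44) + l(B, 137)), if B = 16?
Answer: 2*√165 ≈ 25.690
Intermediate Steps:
R(M) = 5 + 2*M
Z(K, Q) = -65 + 13*Q (Z(K, Q) = (-5 + Q)*(5 + 2*4) = (-5 + Q)*(5 + 8) = (-5 + Q)*13 = -65 + 13*Q)
l(p, j) = j + p
√(Z(150, 44) + l(B, 137)) = √((-65 + 13*44) + (137 + 16)) = √((-65 + 572) + 153) = √(507 + 153) = √660 = 2*√165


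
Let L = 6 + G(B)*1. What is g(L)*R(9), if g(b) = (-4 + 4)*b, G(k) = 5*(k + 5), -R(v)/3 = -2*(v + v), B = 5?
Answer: 0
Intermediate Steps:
R(v) = 12*v (R(v) = -(-6)*(v + v) = -(-6)*2*v = -(-12)*v = 12*v)
G(k) = 25 + 5*k (G(k) = 5*(5 + k) = 25 + 5*k)
L = 56 (L = 6 + (25 + 5*5)*1 = 6 + (25 + 25)*1 = 6 + 50*1 = 6 + 50 = 56)
g(b) = 0 (g(b) = 0*b = 0)
g(L)*R(9) = 0*(12*9) = 0*108 = 0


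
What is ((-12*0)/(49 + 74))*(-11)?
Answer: 0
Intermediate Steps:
((-12*0)/(49 + 74))*(-11) = (0/123)*(-11) = (0*(1/123))*(-11) = 0*(-11) = 0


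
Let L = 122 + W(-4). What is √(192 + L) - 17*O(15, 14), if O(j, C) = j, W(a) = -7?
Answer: -255 + √307 ≈ -237.48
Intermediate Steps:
L = 115 (L = 122 - 7 = 115)
√(192 + L) - 17*O(15, 14) = √(192 + 115) - 17*15 = √307 - 255 = -255 + √307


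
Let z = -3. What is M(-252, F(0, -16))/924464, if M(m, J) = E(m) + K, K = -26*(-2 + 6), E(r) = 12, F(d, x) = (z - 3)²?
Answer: -23/231116 ≈ -9.9517e-5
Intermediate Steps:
F(d, x) = 36 (F(d, x) = (-3 - 3)² = (-6)² = 36)
K = -104 (K = -26*4 = -104)
M(m, J) = -92 (M(m, J) = 12 - 104 = -92)
M(-252, F(0, -16))/924464 = -92/924464 = -92*1/924464 = -23/231116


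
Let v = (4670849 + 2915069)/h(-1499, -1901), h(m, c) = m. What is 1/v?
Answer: -1499/7585918 ≈ -0.00019760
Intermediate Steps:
v = -7585918/1499 (v = (4670849 + 2915069)/(-1499) = 7585918*(-1/1499) = -7585918/1499 ≈ -5060.7)
1/v = 1/(-7585918/1499) = -1499/7585918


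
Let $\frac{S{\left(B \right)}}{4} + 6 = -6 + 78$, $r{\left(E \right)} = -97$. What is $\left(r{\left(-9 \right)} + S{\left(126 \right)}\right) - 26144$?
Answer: $-25977$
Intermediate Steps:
$S{\left(B \right)} = 264$ ($S{\left(B \right)} = -24 + 4 \left(-6 + 78\right) = -24 + 4 \cdot 72 = -24 + 288 = 264$)
$\left(r{\left(-9 \right)} + S{\left(126 \right)}\right) - 26144 = \left(-97 + 264\right) - 26144 = 167 - 26144 = -25977$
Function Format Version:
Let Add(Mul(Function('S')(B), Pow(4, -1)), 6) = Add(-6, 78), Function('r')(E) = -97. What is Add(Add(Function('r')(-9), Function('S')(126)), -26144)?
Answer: -25977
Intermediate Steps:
Function('S')(B) = 264 (Function('S')(B) = Add(-24, Mul(4, Add(-6, 78))) = Add(-24, Mul(4, 72)) = Add(-24, 288) = 264)
Add(Add(Function('r')(-9), Function('S')(126)), -26144) = Add(Add(-97, 264), -26144) = Add(167, -26144) = -25977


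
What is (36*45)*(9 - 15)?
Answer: -9720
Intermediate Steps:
(36*45)*(9 - 15) = 1620*(-6) = -9720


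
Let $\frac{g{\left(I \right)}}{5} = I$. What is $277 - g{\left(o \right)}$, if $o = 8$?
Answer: $237$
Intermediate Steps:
$g{\left(I \right)} = 5 I$
$277 - g{\left(o \right)} = 277 - 5 \cdot 8 = 277 - 40 = 237$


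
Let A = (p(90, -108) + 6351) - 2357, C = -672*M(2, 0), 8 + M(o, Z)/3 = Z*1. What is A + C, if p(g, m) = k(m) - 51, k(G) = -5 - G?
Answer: 20174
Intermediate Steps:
M(o, Z) = -24 + 3*Z (M(o, Z) = -24 + 3*(Z*1) = -24 + 3*Z)
p(g, m) = -56 - m (p(g, m) = (-5 - m) - 51 = -56 - m)
C = 16128 (C = -672*(-24 + 3*0) = -672*(-24 + 0) = -672*(-24) = 16128)
A = 4046 (A = ((-56 - 1*(-108)) + 6351) - 2357 = ((-56 + 108) + 6351) - 2357 = (52 + 6351) - 2357 = 6403 - 2357 = 4046)
A + C = 4046 + 16128 = 20174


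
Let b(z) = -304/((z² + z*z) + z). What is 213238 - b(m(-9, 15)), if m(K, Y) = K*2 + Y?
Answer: 3198874/15 ≈ 2.1326e+5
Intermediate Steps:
m(K, Y) = Y + 2*K (m(K, Y) = 2*K + Y = Y + 2*K)
b(z) = -304/(z + 2*z²) (b(z) = -304/((z² + z²) + z) = -304/(2*z² + z) = -304/(z + 2*z²))
213238 - b(m(-9, 15)) = 213238 - (-304)/((15 + 2*(-9))*(1 + 2*(15 + 2*(-9)))) = 213238 - (-304)/((15 - 18)*(1 + 2*(15 - 18))) = 213238 - (-304)/((-3)*(1 + 2*(-3))) = 213238 - (-304)*(-1)/(3*(1 - 6)) = 213238 - (-304)*(-1)/(3*(-5)) = 213238 - (-304)*(-1)*(-1)/(3*5) = 213238 - 1*(-304/15) = 213238 + 304/15 = 3198874/15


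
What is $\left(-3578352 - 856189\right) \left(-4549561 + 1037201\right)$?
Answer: $15575704426760$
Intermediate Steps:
$\left(-3578352 - 856189\right) \left(-4549561 + 1037201\right) = \left(-3578352 - 856189\right) \left(-3512360\right) = \left(-4434541\right) \left(-3512360\right) = 15575704426760$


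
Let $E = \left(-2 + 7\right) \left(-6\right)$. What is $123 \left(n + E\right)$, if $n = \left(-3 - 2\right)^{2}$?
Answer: $-615$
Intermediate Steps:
$E = -30$ ($E = 5 \left(-6\right) = -30$)
$n = 25$ ($n = \left(-5\right)^{2} = 25$)
$123 \left(n + E\right) = 123 \left(25 - 30\right) = 123 \left(-5\right) = -615$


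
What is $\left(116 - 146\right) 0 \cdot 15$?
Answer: $0$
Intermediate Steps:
$\left(116 - 146\right) 0 \cdot 15 = \left(-30\right) 0 = 0$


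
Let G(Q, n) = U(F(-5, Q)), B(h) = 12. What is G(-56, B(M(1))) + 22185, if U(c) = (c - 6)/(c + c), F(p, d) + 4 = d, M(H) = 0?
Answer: 443711/20 ≈ 22186.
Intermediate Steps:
F(p, d) = -4 + d
U(c) = (-6 + c)/(2*c) (U(c) = (-6 + c)/((2*c)) = (-6 + c)*(1/(2*c)) = (-6 + c)/(2*c))
G(Q, n) = (-10 + Q)/(2*(-4 + Q)) (G(Q, n) = (-6 + (-4 + Q))/(2*(-4 + Q)) = (-10 + Q)/(2*(-4 + Q)))
G(-56, B(M(1))) + 22185 = (-10 - 56)/(2*(-4 - 56)) + 22185 = (1/2)*(-66)/(-60) + 22185 = (1/2)*(-1/60)*(-66) + 22185 = 11/20 + 22185 = 443711/20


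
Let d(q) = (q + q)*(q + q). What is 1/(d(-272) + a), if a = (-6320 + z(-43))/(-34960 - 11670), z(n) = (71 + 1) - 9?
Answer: 46630/13799501937 ≈ 3.3791e-6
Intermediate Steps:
z(n) = 63 (z(n) = 72 - 9 = 63)
a = 6257/46630 (a = (-6320 + 63)/(-34960 - 11670) = -6257/(-46630) = -6257*(-1/46630) = 6257/46630 ≈ 0.13418)
d(q) = 4*q² (d(q) = (2*q)*(2*q) = 4*q²)
1/(d(-272) + a) = 1/(4*(-272)² + 6257/46630) = 1/(4*73984 + 6257/46630) = 1/(295936 + 6257/46630) = 1/(13799501937/46630) = 46630/13799501937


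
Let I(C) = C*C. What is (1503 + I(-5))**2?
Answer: 2334784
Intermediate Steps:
I(C) = C**2
(1503 + I(-5))**2 = (1503 + (-5)**2)**2 = (1503 + 25)**2 = 1528**2 = 2334784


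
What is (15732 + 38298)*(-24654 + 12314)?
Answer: -666730200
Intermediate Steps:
(15732 + 38298)*(-24654 + 12314) = 54030*(-12340) = -666730200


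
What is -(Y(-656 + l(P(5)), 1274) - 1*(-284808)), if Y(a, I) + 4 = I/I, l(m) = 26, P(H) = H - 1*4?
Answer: -284805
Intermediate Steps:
P(H) = -4 + H (P(H) = H - 4 = -4 + H)
Y(a, I) = -3 (Y(a, I) = -4 + I/I = -4 + 1 = -3)
-(Y(-656 + l(P(5)), 1274) - 1*(-284808)) = -(-3 - 1*(-284808)) = -(-3 + 284808) = -1*284805 = -284805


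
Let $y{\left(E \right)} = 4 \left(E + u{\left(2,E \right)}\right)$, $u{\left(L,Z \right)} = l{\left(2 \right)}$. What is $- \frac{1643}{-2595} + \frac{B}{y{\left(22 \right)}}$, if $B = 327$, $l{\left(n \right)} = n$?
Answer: $\frac{335431}{83040} \approx 4.0394$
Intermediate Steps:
$u{\left(L,Z \right)} = 2$
$y{\left(E \right)} = 8 + 4 E$ ($y{\left(E \right)} = 4 \left(E + 2\right) = 4 \left(2 + E\right) = 8 + 4 E$)
$- \frac{1643}{-2595} + \frac{B}{y{\left(22 \right)}} = - \frac{1643}{-2595} + \frac{327}{8 + 4 \cdot 22} = \left(-1643\right) \left(- \frac{1}{2595}\right) + \frac{327}{8 + 88} = \frac{1643}{2595} + \frac{327}{96} = \frac{1643}{2595} + 327 \cdot \frac{1}{96} = \frac{1643}{2595} + \frac{109}{32} = \frac{335431}{83040}$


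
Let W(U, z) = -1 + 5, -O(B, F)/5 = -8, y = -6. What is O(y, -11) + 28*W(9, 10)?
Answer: 152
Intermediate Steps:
O(B, F) = 40 (O(B, F) = -5*(-8) = 40)
W(U, z) = 4
O(y, -11) + 28*W(9, 10) = 40 + 28*4 = 40 + 112 = 152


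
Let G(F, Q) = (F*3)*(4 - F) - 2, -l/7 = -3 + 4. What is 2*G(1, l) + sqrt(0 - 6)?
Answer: 14 + I*sqrt(6) ≈ 14.0 + 2.4495*I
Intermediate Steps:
l = -7 (l = -7*(-3 + 4) = -7*1 = -7)
G(F, Q) = -2 + 3*F*(4 - F) (G(F, Q) = (3*F)*(4 - F) - 2 = 3*F*(4 - F) - 2 = -2 + 3*F*(4 - F))
2*G(1, l) + sqrt(0 - 6) = 2*(-2 - 3*1**2 + 12*1) + sqrt(0 - 6) = 2*(-2 - 3*1 + 12) + sqrt(-6) = 2*(-2 - 3 + 12) + I*sqrt(6) = 2*7 + I*sqrt(6) = 14 + I*sqrt(6)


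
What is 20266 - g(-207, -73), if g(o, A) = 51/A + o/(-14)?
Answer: 20697455/1022 ≈ 20252.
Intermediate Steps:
g(o, A) = 51/A - o/14 (g(o, A) = 51/A + o*(-1/14) = 51/A - o/14)
20266 - g(-207, -73) = 20266 - (51/(-73) - 1/14*(-207)) = 20266 - (51*(-1/73) + 207/14) = 20266 - (-51/73 + 207/14) = 20266 - 1*14397/1022 = 20266 - 14397/1022 = 20697455/1022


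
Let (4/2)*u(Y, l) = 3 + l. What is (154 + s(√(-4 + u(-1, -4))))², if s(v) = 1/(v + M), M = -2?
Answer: 2*(-12473*I + 141834*√2)/(-I + 12*√2) ≈ 23644.0 - 76.749*I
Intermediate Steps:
u(Y, l) = 3/2 + l/2 (u(Y, l) = (3 + l)/2 = 3/2 + l/2)
s(v) = 1/(-2 + v) (s(v) = 1/(v - 2) = 1/(-2 + v))
(154 + s(√(-4 + u(-1, -4))))² = (154 + 1/(-2 + √(-4 + (3/2 + (½)*(-4)))))² = (154 + 1/(-2 + √(-4 + (3/2 - 2))))² = (154 + 1/(-2 + √(-4 - ½)))² = (154 + 1/(-2 + √(-9/2)))² = (154 + 1/(-2 + 3*I*√2/2))²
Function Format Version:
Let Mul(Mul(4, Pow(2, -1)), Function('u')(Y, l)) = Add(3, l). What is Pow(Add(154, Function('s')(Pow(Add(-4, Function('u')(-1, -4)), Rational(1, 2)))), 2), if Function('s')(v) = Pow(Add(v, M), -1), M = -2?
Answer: Mul(2, Pow(Add(Mul(-1, I), Mul(12, Pow(2, Rational(1, 2)))), -1), Add(Mul(-12473, I), Mul(141834, Pow(2, Rational(1, 2))))) ≈ Add(23644., Mul(-76.749, I))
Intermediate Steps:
Function('u')(Y, l) = Add(Rational(3, 2), Mul(Rational(1, 2), l)) (Function('u')(Y, l) = Mul(Rational(1, 2), Add(3, l)) = Add(Rational(3, 2), Mul(Rational(1, 2), l)))
Function('s')(v) = Pow(Add(-2, v), -1) (Function('s')(v) = Pow(Add(v, -2), -1) = Pow(Add(-2, v), -1))
Pow(Add(154, Function('s')(Pow(Add(-4, Function('u')(-1, -4)), Rational(1, 2)))), 2) = Pow(Add(154, Pow(Add(-2, Pow(Add(-4, Add(Rational(3, 2), Mul(Rational(1, 2), -4))), Rational(1, 2))), -1)), 2) = Pow(Add(154, Pow(Add(-2, Pow(Add(-4, Add(Rational(3, 2), -2)), Rational(1, 2))), -1)), 2) = Pow(Add(154, Pow(Add(-2, Pow(Add(-4, Rational(-1, 2)), Rational(1, 2))), -1)), 2) = Pow(Add(154, Pow(Add(-2, Pow(Rational(-9, 2), Rational(1, 2))), -1)), 2) = Pow(Add(154, Pow(Add(-2, Mul(Rational(3, 2), I, Pow(2, Rational(1, 2)))), -1)), 2)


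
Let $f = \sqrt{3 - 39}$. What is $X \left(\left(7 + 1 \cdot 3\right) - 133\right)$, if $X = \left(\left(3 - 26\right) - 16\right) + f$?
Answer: $4797 - 738 i \approx 4797.0 - 738.0 i$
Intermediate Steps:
$f = 6 i$ ($f = \sqrt{-36} = 6 i \approx 6.0 i$)
$X = -39 + 6 i$ ($X = \left(\left(3 - 26\right) - 16\right) + 6 i = \left(-23 - 16\right) + 6 i = -39 + 6 i \approx -39.0 + 6.0 i$)
$X \left(\left(7 + 1 \cdot 3\right) - 133\right) = \left(-39 + 6 i\right) \left(\left(7 + 1 \cdot 3\right) - 133\right) = \left(-39 + 6 i\right) \left(\left(7 + 3\right) - 133\right) = \left(-39 + 6 i\right) \left(10 - 133\right) = \left(-39 + 6 i\right) \left(-123\right) = 4797 - 738 i$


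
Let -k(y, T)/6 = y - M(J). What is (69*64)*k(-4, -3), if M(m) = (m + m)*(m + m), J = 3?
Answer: 1059840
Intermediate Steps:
M(m) = 4*m**2 (M(m) = (2*m)*(2*m) = 4*m**2)
k(y, T) = 216 - 6*y (k(y, T) = -6*(y - 4*3**2) = -6*(y - 4*9) = -6*(y - 1*36) = -6*(y - 36) = -6*(-36 + y) = 216 - 6*y)
(69*64)*k(-4, -3) = (69*64)*(216 - 6*(-4)) = 4416*(216 + 24) = 4416*240 = 1059840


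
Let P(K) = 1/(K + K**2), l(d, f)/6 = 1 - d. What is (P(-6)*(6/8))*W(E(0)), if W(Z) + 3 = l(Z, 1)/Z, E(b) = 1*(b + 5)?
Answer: -39/200 ≈ -0.19500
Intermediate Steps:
l(d, f) = 6 - 6*d (l(d, f) = 6*(1 - d) = 6 - 6*d)
E(b) = 5 + b (E(b) = 1*(5 + b) = 5 + b)
W(Z) = -3 + (6 - 6*Z)/Z
(P(-6)*(6/8))*W(E(0)) = ((1/((-6)*(1 - 6)))*(6/8))*(-9 + 6/(5 + 0)) = ((-1/6/(-5))*(6*(1/8)))*(-9 + 6/5) = (-1/6*(-1/5)*(3/4))*(-9 + 6*(1/5)) = ((1/30)*(3/4))*(-9 + 6/5) = (1/40)*(-39/5) = -39/200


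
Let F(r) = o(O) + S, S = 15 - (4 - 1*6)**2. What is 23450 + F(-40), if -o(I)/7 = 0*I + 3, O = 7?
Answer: 23440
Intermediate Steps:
o(I) = -21 (o(I) = -7*(0*I + 3) = -7*(0 + 3) = -7*3 = -21)
S = 11 (S = 15 - (4 - 6)**2 = 15 - 1*(-2)**2 = 15 - 1*4 = 15 - 4 = 11)
F(r) = -10 (F(r) = -21 + 11 = -10)
23450 + F(-40) = 23450 - 10 = 23440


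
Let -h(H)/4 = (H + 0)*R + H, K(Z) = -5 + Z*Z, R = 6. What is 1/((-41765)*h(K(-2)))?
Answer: -1/1169420 ≈ -8.5513e-7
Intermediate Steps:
K(Z) = -5 + Z²
h(H) = -28*H (h(H) = -4*((H + 0)*6 + H) = -4*(H*6 + H) = -4*(6*H + H) = -28*H)
1/((-41765)*h(K(-2))) = 1/((-41765)*((-28*(-5 + (-2)²)))) = -(-1/(28*(-5 + 4)))/41765 = -1/(41765*((-28*(-1)))) = -1/41765/28 = -1/41765*1/28 = -1/1169420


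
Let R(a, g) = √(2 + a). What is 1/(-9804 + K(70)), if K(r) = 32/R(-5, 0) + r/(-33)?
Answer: -5339433/52359313058 + 2904*I*√3/26179656529 ≈ -0.00010198 + 1.9213e-7*I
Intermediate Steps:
K(r) = -r/33 - 32*I*√3/3 (K(r) = 32/(√(2 - 5)) + r/(-33) = 32/(√(-3)) + r*(-1/33) = 32/((I*√3)) - r/33 = 32*(-I*√3/3) - r/33 = -32*I*√3/3 - r/33 = -r/33 - 32*I*√3/3)
1/(-9804 + K(70)) = 1/(-9804 + (-1/33*70 - 32*I*√3/3)) = 1/(-9804 + (-70/33 - 32*I*√3/3)) = 1/(-323602/33 - 32*I*√3/3)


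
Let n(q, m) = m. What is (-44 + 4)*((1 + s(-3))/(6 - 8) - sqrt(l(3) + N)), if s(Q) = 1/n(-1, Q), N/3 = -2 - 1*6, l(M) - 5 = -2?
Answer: 40/3 + 40*I*sqrt(21) ≈ 13.333 + 183.3*I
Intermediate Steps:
l(M) = 3 (l(M) = 5 - 2 = 3)
N = -24 (N = 3*(-2 - 1*6) = 3*(-2 - 6) = 3*(-8) = -24)
s(Q) = 1/Q
(-44 + 4)*((1 + s(-3))/(6 - 8) - sqrt(l(3) + N)) = (-44 + 4)*((1 + 1/(-3))/(6 - 8) - sqrt(3 - 24)) = -40*((1 - 1/3)/(-2) - sqrt(-21)) = -40*((2/3)*(-1/2) - I*sqrt(21)) = -40*(-1/3 - I*sqrt(21)) = 40/3 + 40*I*sqrt(21)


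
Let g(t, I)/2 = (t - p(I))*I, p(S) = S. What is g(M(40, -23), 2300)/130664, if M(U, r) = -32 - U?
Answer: -1363900/16333 ≈ -83.506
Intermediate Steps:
g(t, I) = 2*I*(t - I) (g(t, I) = 2*((t - I)*I) = 2*(I*(t - I)) = 2*I*(t - I))
g(M(40, -23), 2300)/130664 = (2*2300*((-32 - 1*40) - 1*2300))/130664 = (2*2300*((-32 - 40) - 2300))*(1/130664) = (2*2300*(-72 - 2300))*(1/130664) = (2*2300*(-2372))*(1/130664) = -10911200*1/130664 = -1363900/16333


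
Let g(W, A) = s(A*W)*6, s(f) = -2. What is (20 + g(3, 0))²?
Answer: 64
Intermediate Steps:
g(W, A) = -12 (g(W, A) = -2*6 = -12)
(20 + g(3, 0))² = (20 - 12)² = 8² = 64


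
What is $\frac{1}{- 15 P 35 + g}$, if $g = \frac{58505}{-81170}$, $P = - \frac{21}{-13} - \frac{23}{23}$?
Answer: $- \frac{211042}{68334913} \approx -0.0030883$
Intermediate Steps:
$P = \frac{8}{13}$ ($P = \left(-21\right) \left(- \frac{1}{13}\right) - 1 = \frac{21}{13} - 1 = \frac{8}{13} \approx 0.61539$)
$g = - \frac{11701}{16234}$ ($g = 58505 \left(- \frac{1}{81170}\right) = - \frac{11701}{16234} \approx -0.72077$)
$\frac{1}{- 15 P 35 + g} = \frac{1}{\left(-15\right) \frac{8}{13} \cdot 35 - \frac{11701}{16234}} = \frac{1}{\left(- \frac{120}{13}\right) 35 - \frac{11701}{16234}} = \frac{1}{- \frac{4200}{13} - \frac{11701}{16234}} = \frac{1}{- \frac{68334913}{211042}} = - \frac{211042}{68334913}$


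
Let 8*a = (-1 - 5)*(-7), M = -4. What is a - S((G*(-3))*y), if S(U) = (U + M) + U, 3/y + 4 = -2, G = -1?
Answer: 49/4 ≈ 12.250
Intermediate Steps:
y = -1/2 (y = 3/(-4 - 2) = 3/(-6) = 3*(-1/6) = -1/2 ≈ -0.50000)
S(U) = -4 + 2*U (S(U) = (U - 4) + U = (-4 + U) + U = -4 + 2*U)
a = 21/4 (a = ((-1 - 5)*(-7))/8 = (-6*(-7))/8 = (1/8)*42 = 21/4 ≈ 5.2500)
a - S((G*(-3))*y) = 21/4 - (-4 + 2*(-1*(-3)*(-1/2))) = 21/4 - (-4 + 2*(3*(-1/2))) = 21/4 - (-4 + 2*(-3/2)) = 21/4 - (-4 - 3) = 21/4 - 1*(-7) = 21/4 + 7 = 49/4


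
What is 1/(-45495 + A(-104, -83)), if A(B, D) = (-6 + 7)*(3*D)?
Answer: -1/45744 ≈ -2.1861e-5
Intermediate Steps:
A(B, D) = 3*D (A(B, D) = 1*(3*D) = 3*D)
1/(-45495 + A(-104, -83)) = 1/(-45495 + 3*(-83)) = 1/(-45495 - 249) = 1/(-45744) = -1/45744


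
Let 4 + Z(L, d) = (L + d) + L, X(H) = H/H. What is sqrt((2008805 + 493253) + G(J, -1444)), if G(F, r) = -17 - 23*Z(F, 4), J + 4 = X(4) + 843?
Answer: sqrt(2463401) ≈ 1569.5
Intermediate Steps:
X(H) = 1
Z(L, d) = -4 + d + 2*L (Z(L, d) = -4 + ((L + d) + L) = -4 + (d + 2*L) = -4 + d + 2*L)
J = 840 (J = -4 + (1 + 843) = -4 + 844 = 840)
G(F, r) = -17 - 46*F (G(F, r) = -17 - 23*(-4 + 4 + 2*F) = -17 - 46*F)
sqrt((2008805 + 493253) + G(J, -1444)) = sqrt((2008805 + 493253) + (-17 - 46*840)) = sqrt(2502058 + (-17 - 38640)) = sqrt(2502058 - 38657) = sqrt(2463401)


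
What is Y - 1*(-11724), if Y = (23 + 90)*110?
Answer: 24154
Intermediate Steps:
Y = 12430 (Y = 113*110 = 12430)
Y - 1*(-11724) = 12430 - 1*(-11724) = 12430 + 11724 = 24154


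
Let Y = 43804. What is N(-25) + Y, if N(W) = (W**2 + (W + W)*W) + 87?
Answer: 45766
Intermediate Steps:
N(W) = 87 + 3*W**2 (N(W) = (W**2 + (2*W)*W) + 87 = (W**2 + 2*W**2) + 87 = 3*W**2 + 87 = 87 + 3*W**2)
N(-25) + Y = (87 + 3*(-25)**2) + 43804 = (87 + 3*625) + 43804 = (87 + 1875) + 43804 = 1962 + 43804 = 45766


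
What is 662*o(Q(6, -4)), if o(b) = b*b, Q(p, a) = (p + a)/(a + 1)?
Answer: 2648/9 ≈ 294.22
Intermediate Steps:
Q(p, a) = (a + p)/(1 + a)
o(b) = b²
662*o(Q(6, -4)) = 662*((-4 + 6)/(1 - 4))² = 662*(2/(-3))² = 662*(-⅓*2)² = 662*(-⅔)² = 662*(4/9) = 2648/9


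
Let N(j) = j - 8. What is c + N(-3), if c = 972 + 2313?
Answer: 3274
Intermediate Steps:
N(j) = -8 + j
c = 3285
c + N(-3) = 3285 + (-8 - 3) = 3285 - 11 = 3274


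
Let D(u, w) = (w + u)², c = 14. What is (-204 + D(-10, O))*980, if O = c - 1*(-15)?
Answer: 153860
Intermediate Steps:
O = 29 (O = 14 - 1*(-15) = 14 + 15 = 29)
D(u, w) = (u + w)²
(-204 + D(-10, O))*980 = (-204 + (-10 + 29)²)*980 = (-204 + 19²)*980 = (-204 + 361)*980 = 157*980 = 153860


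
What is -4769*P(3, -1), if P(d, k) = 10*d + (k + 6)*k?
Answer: -119225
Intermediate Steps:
P(d, k) = 10*d + k*(6 + k) (P(d, k) = 10*d + (6 + k)*k = 10*d + k*(6 + k))
-4769*P(3, -1) = -4769*((-1)**2 + 6*(-1) + 10*3) = -4769*(1 - 6 + 30) = -4769*25 = -119225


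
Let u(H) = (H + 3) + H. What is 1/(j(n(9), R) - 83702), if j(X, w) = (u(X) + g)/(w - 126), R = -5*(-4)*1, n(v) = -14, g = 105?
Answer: -53/4436246 ≈ -1.1947e-5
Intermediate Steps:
R = 20 (R = 20*1 = 20)
u(H) = 3 + 2*H (u(H) = (3 + H) + H = 3 + 2*H)
j(X, w) = (108 + 2*X)/(-126 + w) (j(X, w) = ((3 + 2*X) + 105)/(w - 126) = (108 + 2*X)/(-126 + w))
1/(j(n(9), R) - 83702) = 1/(2*(54 - 14)/(-126 + 20) - 83702) = 1/(2*40/(-106) - 83702) = 1/(2*(-1/106)*40 - 83702) = 1/(-40/53 - 83702) = 1/(-4436246/53) = -53/4436246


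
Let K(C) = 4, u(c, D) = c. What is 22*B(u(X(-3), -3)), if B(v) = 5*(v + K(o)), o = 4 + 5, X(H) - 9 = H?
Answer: 1100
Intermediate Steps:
X(H) = 9 + H
o = 9
B(v) = 20 + 5*v (B(v) = 5*(v + 4) = 5*(4 + v) = 20 + 5*v)
22*B(u(X(-3), -3)) = 22*(20 + 5*(9 - 3)) = 22*(20 + 5*6) = 22*(20 + 30) = 22*50 = 1100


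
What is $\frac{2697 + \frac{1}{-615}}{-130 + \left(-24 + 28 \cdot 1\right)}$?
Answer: $- \frac{829327}{38745} \approx -21.405$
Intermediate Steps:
$\frac{2697 + \frac{1}{-615}}{-130 + \left(-24 + 28 \cdot 1\right)} = \frac{2697 - \frac{1}{615}}{-130 + \left(-24 + 28\right)} = \frac{1658654}{615 \left(-130 + 4\right)} = \frac{1658654}{615 \left(-126\right)} = \frac{1658654}{615} \left(- \frac{1}{126}\right) = - \frac{829327}{38745}$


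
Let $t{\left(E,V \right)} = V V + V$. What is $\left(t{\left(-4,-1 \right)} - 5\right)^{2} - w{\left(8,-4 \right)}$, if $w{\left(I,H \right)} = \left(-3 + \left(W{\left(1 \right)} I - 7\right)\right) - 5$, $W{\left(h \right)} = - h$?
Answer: $48$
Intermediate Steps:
$t{\left(E,V \right)} = V + V^{2}$ ($t{\left(E,V \right)} = V^{2} + V = V + V^{2}$)
$w{\left(I,H \right)} = -15 - I$ ($w{\left(I,H \right)} = \left(-3 + \left(\left(-1\right) 1 I - 7\right)\right) - 5 = \left(-3 - \left(7 + I\right)\right) - 5 = \left(-10 - I\right) - 5 = -15 - I$)
$\left(t{\left(-4,-1 \right)} - 5\right)^{2} - w{\left(8,-4 \right)} = \left(- (1 - 1) - 5\right)^{2} - \left(-15 - 8\right) = \left(\left(-1\right) 0 - 5\right)^{2} - \left(-15 - 8\right) = \left(0 - 5\right)^{2} - -23 = \left(-5\right)^{2} + 23 = 25 + 23 = 48$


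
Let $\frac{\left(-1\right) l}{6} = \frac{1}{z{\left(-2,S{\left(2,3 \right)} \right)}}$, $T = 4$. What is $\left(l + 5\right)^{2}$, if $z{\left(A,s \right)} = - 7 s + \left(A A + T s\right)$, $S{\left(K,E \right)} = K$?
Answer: $64$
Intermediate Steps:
$z{\left(A,s \right)} = A^{2} - 3 s$ ($z{\left(A,s \right)} = - 7 s + \left(A A + 4 s\right) = - 7 s + \left(A^{2} + 4 s\right) = A^{2} - 3 s$)
$l = 3$ ($l = - \frac{6}{\left(-2\right)^{2} - 6} = - \frac{6}{4 - 6} = - \frac{6}{-2} = \left(-6\right) \left(- \frac{1}{2}\right) = 3$)
$\left(l + 5\right)^{2} = \left(3 + 5\right)^{2} = 8^{2} = 64$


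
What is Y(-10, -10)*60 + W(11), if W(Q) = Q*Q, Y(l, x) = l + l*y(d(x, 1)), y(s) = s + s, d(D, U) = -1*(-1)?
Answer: -1679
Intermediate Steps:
d(D, U) = 1
y(s) = 2*s
Y(l, x) = 3*l (Y(l, x) = l + l*(2*1) = l + l*2 = l + 2*l = 3*l)
W(Q) = Q²
Y(-10, -10)*60 + W(11) = (3*(-10))*60 + 11² = -30*60 + 121 = -1800 + 121 = -1679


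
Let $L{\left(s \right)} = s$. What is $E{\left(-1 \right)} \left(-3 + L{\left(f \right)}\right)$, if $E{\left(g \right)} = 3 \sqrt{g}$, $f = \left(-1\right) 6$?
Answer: $- 27 i \approx - 27.0 i$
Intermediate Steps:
$f = -6$
$E{\left(-1 \right)} \left(-3 + L{\left(f \right)}\right) = 3 \sqrt{-1} \left(-3 - 6\right) = 3 i \left(-9\right) = - 27 i$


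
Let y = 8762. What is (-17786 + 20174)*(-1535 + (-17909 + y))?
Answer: -25508616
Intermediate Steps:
(-17786 + 20174)*(-1535 + (-17909 + y)) = (-17786 + 20174)*(-1535 + (-17909 + 8762)) = 2388*(-1535 - 9147) = 2388*(-10682) = -25508616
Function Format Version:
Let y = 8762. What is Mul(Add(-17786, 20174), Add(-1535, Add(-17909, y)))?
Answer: -25508616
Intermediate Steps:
Mul(Add(-17786, 20174), Add(-1535, Add(-17909, y))) = Mul(Add(-17786, 20174), Add(-1535, Add(-17909, 8762))) = Mul(2388, Add(-1535, -9147)) = Mul(2388, -10682) = -25508616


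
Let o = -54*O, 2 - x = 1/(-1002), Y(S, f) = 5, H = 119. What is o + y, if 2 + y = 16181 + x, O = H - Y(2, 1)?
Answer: 10045051/1002 ≈ 10025.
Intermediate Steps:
x = 2005/1002 (x = 2 - 1/(-1002) = 2 - 1*(-1/1002) = 2 + 1/1002 = 2005/1002 ≈ 2.0010)
O = 114 (O = 119 - 1*5 = 119 - 5 = 114)
o = -6156 (o = -54*114 = -6156)
y = 16213363/1002 (y = -2 + (16181 + 2005/1002) = -2 + 16215367/1002 = 16213363/1002 ≈ 16181.)
o + y = -6156 + 16213363/1002 = 10045051/1002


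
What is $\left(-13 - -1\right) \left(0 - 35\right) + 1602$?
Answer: $2022$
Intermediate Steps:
$\left(-13 - -1\right) \left(0 - 35\right) + 1602 = \left(-13 + 1\right) \left(-35\right) + 1602 = \left(-12\right) \left(-35\right) + 1602 = 420 + 1602 = 2022$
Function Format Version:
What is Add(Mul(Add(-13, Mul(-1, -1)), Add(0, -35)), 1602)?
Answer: 2022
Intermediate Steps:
Add(Mul(Add(-13, Mul(-1, -1)), Add(0, -35)), 1602) = Add(Mul(Add(-13, 1), -35), 1602) = Add(Mul(-12, -35), 1602) = Add(420, 1602) = 2022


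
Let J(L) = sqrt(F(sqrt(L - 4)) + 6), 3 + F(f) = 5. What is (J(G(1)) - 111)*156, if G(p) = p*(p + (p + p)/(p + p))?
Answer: -17316 + 312*sqrt(2) ≈ -16875.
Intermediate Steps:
F(f) = 2 (F(f) = -3 + 5 = 2)
G(p) = p*(1 + p) (G(p) = p*(p + (2*p)/((2*p))) = p*(p + (2*p)*(1/(2*p))) = p*(p + 1) = p*(1 + p))
J(L) = 2*sqrt(2) (J(L) = sqrt(2 + 6) = sqrt(8) = 2*sqrt(2))
(J(G(1)) - 111)*156 = (2*sqrt(2) - 111)*156 = (-111 + 2*sqrt(2))*156 = -17316 + 312*sqrt(2)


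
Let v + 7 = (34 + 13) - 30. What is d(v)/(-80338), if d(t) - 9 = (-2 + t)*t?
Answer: -89/80338 ≈ -0.0011078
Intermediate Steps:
v = 10 (v = -7 + ((34 + 13) - 30) = -7 + (47 - 30) = -7 + 17 = 10)
d(t) = 9 + t*(-2 + t) (d(t) = 9 + (-2 + t)*t = 9 + t*(-2 + t))
d(v)/(-80338) = (9 + 10² - 2*10)/(-80338) = (9 + 100 - 20)*(-1/80338) = 89*(-1/80338) = -89/80338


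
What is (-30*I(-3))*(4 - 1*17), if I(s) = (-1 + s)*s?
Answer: 4680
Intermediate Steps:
I(s) = s*(-1 + s)
(-30*I(-3))*(4 - 1*17) = (-(-90)*(-1 - 3))*(4 - 1*17) = (-(-90)*(-4))*(4 - 17) = -30*12*(-13) = -360*(-13) = 4680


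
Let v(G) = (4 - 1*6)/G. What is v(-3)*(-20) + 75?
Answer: 185/3 ≈ 61.667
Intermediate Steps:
v(G) = -2/G (v(G) = (4 - 6)/G = -2/G)
v(-3)*(-20) + 75 = -2/(-3)*(-20) + 75 = -2*(-⅓)*(-20) + 75 = (⅔)*(-20) + 75 = -40/3 + 75 = 185/3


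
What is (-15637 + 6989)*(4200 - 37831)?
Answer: 290840888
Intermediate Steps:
(-15637 + 6989)*(4200 - 37831) = -8648*(-33631) = 290840888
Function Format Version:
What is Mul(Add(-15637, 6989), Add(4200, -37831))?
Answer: 290840888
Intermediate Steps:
Mul(Add(-15637, 6989), Add(4200, -37831)) = Mul(-8648, -33631) = 290840888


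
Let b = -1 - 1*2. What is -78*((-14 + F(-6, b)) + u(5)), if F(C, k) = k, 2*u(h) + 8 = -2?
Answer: 1716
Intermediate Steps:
u(h) = -5 (u(h) = -4 + (1/2)*(-2) = -4 - 1 = -5)
b = -3 (b = -1 - 2 = -3)
-78*((-14 + F(-6, b)) + u(5)) = -78*((-14 - 3) - 5) = -78*(-17 - 5) = -78*(-22) = 1716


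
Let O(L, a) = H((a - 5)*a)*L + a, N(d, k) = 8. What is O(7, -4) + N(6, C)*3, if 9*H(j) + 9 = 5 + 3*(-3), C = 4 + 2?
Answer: 89/9 ≈ 9.8889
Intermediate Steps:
C = 6
H(j) = -13/9 (H(j) = -1 + (5 + 3*(-3))/9 = -1 + (5 - 9)/9 = -1 + (1/9)*(-4) = -1 - 4/9 = -13/9)
O(L, a) = a - 13*L/9 (O(L, a) = -13*L/9 + a = a - 13*L/9)
O(7, -4) + N(6, C)*3 = (-4 - 13/9*7) + 8*3 = (-4 - 91/9) + 24 = -127/9 + 24 = 89/9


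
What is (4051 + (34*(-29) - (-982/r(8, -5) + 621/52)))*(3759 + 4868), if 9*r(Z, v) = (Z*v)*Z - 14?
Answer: 226743139055/8684 ≈ 2.6110e+7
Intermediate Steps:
r(Z, v) = -14/9 + v*Z**2/9 (r(Z, v) = ((Z*v)*Z - 14)/9 = (v*Z**2 - 14)/9 = (-14 + v*Z**2)/9 = -14/9 + v*Z**2/9)
(4051 + (34*(-29) - (-982/r(8, -5) + 621/52)))*(3759 + 4868) = (4051 + (34*(-29) - (-982/(-14/9 + (1/9)*(-5)*8**2) + 621/52)))*(3759 + 4868) = (4051 + (-986 - (-982/(-14/9 + (1/9)*(-5)*64) + 621*(1/52))))*8627 = (4051 + (-986 - (-982/(-14/9 - 320/9) + 621/52)))*8627 = (4051 + (-986 - (-982/(-334/9) + 621/52)))*8627 = (4051 + (-986 - (-982*(-9/334) + 621/52)))*8627 = (4051 + (-986 - (4419/167 + 621/52)))*8627 = (4051 + (-986 - 1*333495/8684))*8627 = (4051 + (-986 - 333495/8684))*8627 = (4051 - 8895919/8684)*8627 = (26282965/8684)*8627 = 226743139055/8684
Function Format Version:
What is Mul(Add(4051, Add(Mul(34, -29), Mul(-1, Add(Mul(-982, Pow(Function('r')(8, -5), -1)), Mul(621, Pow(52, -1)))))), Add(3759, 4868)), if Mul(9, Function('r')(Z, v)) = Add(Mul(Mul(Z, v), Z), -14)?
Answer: Rational(226743139055, 8684) ≈ 2.6110e+7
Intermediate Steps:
Function('r')(Z, v) = Add(Rational(-14, 9), Mul(Rational(1, 9), v, Pow(Z, 2))) (Function('r')(Z, v) = Mul(Rational(1, 9), Add(Mul(Mul(Z, v), Z), -14)) = Mul(Rational(1, 9), Add(Mul(v, Pow(Z, 2)), -14)) = Mul(Rational(1, 9), Add(-14, Mul(v, Pow(Z, 2)))) = Add(Rational(-14, 9), Mul(Rational(1, 9), v, Pow(Z, 2))))
Mul(Add(4051, Add(Mul(34, -29), Mul(-1, Add(Mul(-982, Pow(Function('r')(8, -5), -1)), Mul(621, Pow(52, -1)))))), Add(3759, 4868)) = Mul(Add(4051, Add(Mul(34, -29), Mul(-1, Add(Mul(-982, Pow(Add(Rational(-14, 9), Mul(Rational(1, 9), -5, Pow(8, 2))), -1)), Mul(621, Pow(52, -1)))))), Add(3759, 4868)) = Mul(Add(4051, Add(-986, Mul(-1, Add(Mul(-982, Pow(Add(Rational(-14, 9), Mul(Rational(1, 9), -5, 64)), -1)), Mul(621, Rational(1, 52)))))), 8627) = Mul(Add(4051, Add(-986, Mul(-1, Add(Mul(-982, Pow(Add(Rational(-14, 9), Rational(-320, 9)), -1)), Rational(621, 52))))), 8627) = Mul(Add(4051, Add(-986, Mul(-1, Add(Mul(-982, Pow(Rational(-334, 9), -1)), Rational(621, 52))))), 8627) = Mul(Add(4051, Add(-986, Mul(-1, Add(Mul(-982, Rational(-9, 334)), Rational(621, 52))))), 8627) = Mul(Add(4051, Add(-986, Mul(-1, Add(Rational(4419, 167), Rational(621, 52))))), 8627) = Mul(Add(4051, Add(-986, Mul(-1, Rational(333495, 8684)))), 8627) = Mul(Add(4051, Add(-986, Rational(-333495, 8684))), 8627) = Mul(Add(4051, Rational(-8895919, 8684)), 8627) = Mul(Rational(26282965, 8684), 8627) = Rational(226743139055, 8684)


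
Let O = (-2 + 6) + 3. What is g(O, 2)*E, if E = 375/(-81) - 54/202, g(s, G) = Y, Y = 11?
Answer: -146894/2727 ≈ -53.867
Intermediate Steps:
O = 7 (O = 4 + 3 = 7)
g(s, G) = 11
E = -13354/2727 (E = 375*(-1/81) - 54*1/202 = -125/27 - 27/101 = -13354/2727 ≈ -4.8970)
g(O, 2)*E = 11*(-13354/2727) = -146894/2727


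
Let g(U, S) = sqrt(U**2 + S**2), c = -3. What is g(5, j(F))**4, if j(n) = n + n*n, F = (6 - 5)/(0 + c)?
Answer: 4116841/6561 ≈ 627.47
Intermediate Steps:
F = -1/3 (F = (6 - 5)/(0 - 3) = 1/(-3) = 1*(-1/3) = -1/3 ≈ -0.33333)
j(n) = n + n**2
g(U, S) = sqrt(S**2 + U**2)
g(5, j(F))**4 = (sqrt((-(1 - 1/3)/3)**2 + 5**2))**4 = (sqrt((-1/3*2/3)**2 + 25))**4 = (sqrt((-2/9)**2 + 25))**4 = (sqrt(4/81 + 25))**4 = (sqrt(2029/81))**4 = (sqrt(2029)/9)**4 = 4116841/6561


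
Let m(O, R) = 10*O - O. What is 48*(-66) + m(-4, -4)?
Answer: -3204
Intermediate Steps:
m(O, R) = 9*O
48*(-66) + m(-4, -4) = 48*(-66) + 9*(-4) = -3168 - 36 = -3204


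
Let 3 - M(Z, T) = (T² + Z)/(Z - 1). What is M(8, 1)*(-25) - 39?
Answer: -573/7 ≈ -81.857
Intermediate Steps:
M(Z, T) = 3 - (Z + T²)/(-1 + Z) (M(Z, T) = 3 - (T² + Z)/(Z - 1) = 3 - (Z + T²)/(-1 + Z))
M(8, 1)*(-25) - 39 = ((-3 - 1*1² + 2*8)/(-1 + 8))*(-25) - 39 = ((-3 - 1*1 + 16)/7)*(-25) - 39 = ((-3 - 1 + 16)/7)*(-25) - 39 = ((⅐)*12)*(-25) - 39 = (12/7)*(-25) - 39 = -300/7 - 39 = -573/7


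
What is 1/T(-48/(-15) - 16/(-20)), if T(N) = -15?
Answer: -1/15 ≈ -0.066667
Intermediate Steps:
1/T(-48/(-15) - 16/(-20)) = 1/(-15) = -1/15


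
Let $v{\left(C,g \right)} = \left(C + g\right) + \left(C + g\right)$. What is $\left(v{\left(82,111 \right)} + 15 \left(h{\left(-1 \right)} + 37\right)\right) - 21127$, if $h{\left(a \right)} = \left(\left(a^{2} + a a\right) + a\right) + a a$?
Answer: $-20156$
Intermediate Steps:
$v{\left(C,g \right)} = 2 C + 2 g$
$h{\left(a \right)} = a + 3 a^{2}$ ($h{\left(a \right)} = \left(\left(a^{2} + a^{2}\right) + a\right) + a^{2} = \left(2 a^{2} + a\right) + a^{2} = \left(a + 2 a^{2}\right) + a^{2} = a + 3 a^{2}$)
$\left(v{\left(82,111 \right)} + 15 \left(h{\left(-1 \right)} + 37\right)\right) - 21127 = \left(\left(2 \cdot 82 + 2 \cdot 111\right) + 15 \left(- (1 + 3 \left(-1\right)) + 37\right)\right) - 21127 = \left(\left(164 + 222\right) + 15 \left(- (1 - 3) + 37\right)\right) - 21127 = \left(386 + 15 \left(\left(-1\right) \left(-2\right) + 37\right)\right) - 21127 = \left(386 + 15 \left(2 + 37\right)\right) - 21127 = \left(386 + 15 \cdot 39\right) - 21127 = \left(386 + 585\right) - 21127 = 971 - 21127 = -20156$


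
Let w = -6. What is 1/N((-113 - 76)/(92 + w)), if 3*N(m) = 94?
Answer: 3/94 ≈ 0.031915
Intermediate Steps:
N(m) = 94/3 (N(m) = (1/3)*94 = 94/3)
1/N((-113 - 76)/(92 + w)) = 1/(94/3) = 3/94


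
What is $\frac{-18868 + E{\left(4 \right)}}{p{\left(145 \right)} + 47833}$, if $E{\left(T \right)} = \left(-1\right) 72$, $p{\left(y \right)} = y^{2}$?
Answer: $- \frac{9470}{34429} \approx -0.27506$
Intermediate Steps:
$E{\left(T \right)} = -72$
$\frac{-18868 + E{\left(4 \right)}}{p{\left(145 \right)} + 47833} = \frac{-18868 - 72}{145^{2} + 47833} = - \frac{18940}{21025 + 47833} = - \frac{18940}{68858} = \left(-18940\right) \frac{1}{68858} = - \frac{9470}{34429}$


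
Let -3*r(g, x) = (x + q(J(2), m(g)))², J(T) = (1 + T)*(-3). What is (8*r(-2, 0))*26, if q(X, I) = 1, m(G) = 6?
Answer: -208/3 ≈ -69.333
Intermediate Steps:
J(T) = -3 - 3*T
r(g, x) = -(1 + x)²/3 (r(g, x) = -(x + 1)²/3 = -(1 + x)²/3)
(8*r(-2, 0))*26 = (8*(-(1 + 0)²/3))*26 = (8*(-⅓*1²))*26 = (8*(-⅓*1))*26 = (8*(-⅓))*26 = -8/3*26 = -208/3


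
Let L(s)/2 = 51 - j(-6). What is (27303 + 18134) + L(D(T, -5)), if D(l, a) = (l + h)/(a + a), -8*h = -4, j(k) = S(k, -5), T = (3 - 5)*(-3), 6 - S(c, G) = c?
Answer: 45515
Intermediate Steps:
S(c, G) = 6 - c
T = 6 (T = -2*(-3) = 6)
j(k) = 6 - k
h = ½ (h = -⅛*(-4) = ½ ≈ 0.50000)
D(l, a) = (½ + l)/(2*a) (D(l, a) = (l + ½)/(a + a) = (½ + l)/((2*a)) = (½ + l)*(1/(2*a)) = (½ + l)/(2*a))
L(s) = 78 (L(s) = 2*(51 - (6 - 1*(-6))) = 2*(51 - (6 + 6)) = 2*(51 - 1*12) = 2*(51 - 12) = 2*39 = 78)
(27303 + 18134) + L(D(T, -5)) = (27303 + 18134) + 78 = 45437 + 78 = 45515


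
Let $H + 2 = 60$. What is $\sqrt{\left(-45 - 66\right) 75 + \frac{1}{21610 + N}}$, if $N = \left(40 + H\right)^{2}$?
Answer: $\frac{i \sqrt{8111162320486}}{31214} \approx 91.241 i$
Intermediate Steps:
$H = 58$ ($H = -2 + 60 = 58$)
$N = 9604$ ($N = \left(40 + 58\right)^{2} = 98^{2} = 9604$)
$\sqrt{\left(-45 - 66\right) 75 + \frac{1}{21610 + N}} = \sqrt{\left(-45 - 66\right) 75 + \frac{1}{21610 + 9604}} = \sqrt{\left(-111\right) 75 + \frac{1}{31214}} = \sqrt{-8325 + \frac{1}{31214}} = \sqrt{- \frac{259856549}{31214}} = \frac{i \sqrt{8111162320486}}{31214}$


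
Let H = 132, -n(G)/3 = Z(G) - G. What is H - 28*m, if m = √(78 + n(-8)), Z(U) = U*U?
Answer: 132 - 28*I*√138 ≈ 132.0 - 328.93*I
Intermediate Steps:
Z(U) = U²
n(G) = -3*G² + 3*G (n(G) = -3*(G² - G) = -3*G² + 3*G)
m = I*√138 (m = √(78 + 3*(-8)*(1 - 1*(-8))) = √(78 + 3*(-8)*(1 + 8)) = √(78 + 3*(-8)*9) = √(78 - 216) = √(-138) = I*√138 ≈ 11.747*I)
H - 28*m = 132 - 28*I*√138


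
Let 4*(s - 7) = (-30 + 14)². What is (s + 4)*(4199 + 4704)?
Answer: 667725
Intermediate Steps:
s = 71 (s = 7 + (-30 + 14)²/4 = 7 + (¼)*(-16)² = 7 + (¼)*256 = 7 + 64 = 71)
(s + 4)*(4199 + 4704) = (71 + 4)*(4199 + 4704) = 75*8903 = 667725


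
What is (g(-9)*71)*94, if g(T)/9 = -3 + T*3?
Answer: -1801980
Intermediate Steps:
g(T) = -27 + 27*T (g(T) = 9*(-3 + T*3) = 9*(-3 + 3*T) = -27 + 27*T)
(g(-9)*71)*94 = ((-27 + 27*(-9))*71)*94 = ((-27 - 243)*71)*94 = -270*71*94 = -19170*94 = -1801980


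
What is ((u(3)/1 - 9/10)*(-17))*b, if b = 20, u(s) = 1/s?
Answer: 578/3 ≈ 192.67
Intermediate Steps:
u(s) = 1/s
((u(3)/1 - 9/10)*(-17))*b = ((1/(3*1) - 9/10)*(-17))*20 = (((⅓)*1 - 9*⅒)*(-17))*20 = ((⅓ - 9/10)*(-17))*20 = -17/30*(-17)*20 = (289/30)*20 = 578/3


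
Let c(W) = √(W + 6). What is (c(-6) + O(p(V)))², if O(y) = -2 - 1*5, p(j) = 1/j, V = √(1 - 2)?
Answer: 49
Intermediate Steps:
V = I (V = √(-1) = I ≈ 1.0*I)
p(j) = 1/j
c(W) = √(6 + W)
O(y) = -7 (O(y) = -2 - 5 = -7)
(c(-6) + O(p(V)))² = (√(6 - 6) - 7)² = (√0 - 7)² = (0 - 7)² = (-7)² = 49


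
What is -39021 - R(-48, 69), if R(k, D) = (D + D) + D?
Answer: -39228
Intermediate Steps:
R(k, D) = 3*D (R(k, D) = 2*D + D = 3*D)
-39021 - R(-48, 69) = -39021 - 3*69 = -39021 - 1*207 = -39021 - 207 = -39228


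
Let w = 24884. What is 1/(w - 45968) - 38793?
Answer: -817911613/21084 ≈ -38793.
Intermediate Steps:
1/(w - 45968) - 38793 = 1/(24884 - 45968) - 38793 = 1/(-21084) - 38793 = -1/21084 - 38793 = -817911613/21084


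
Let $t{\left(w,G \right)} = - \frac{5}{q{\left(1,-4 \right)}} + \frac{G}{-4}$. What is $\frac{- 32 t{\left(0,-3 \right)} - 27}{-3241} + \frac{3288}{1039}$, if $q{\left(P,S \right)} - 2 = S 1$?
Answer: $\frac{10792517}{3367399} \approx 3.205$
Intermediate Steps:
$q{\left(P,S \right)} = 2 + S$ ($q{\left(P,S \right)} = 2 + S 1 = 2 + S$)
$t{\left(w,G \right)} = \frac{5}{2} - \frac{G}{4}$ ($t{\left(w,G \right)} = - \frac{5}{2 - 4} + \frac{G}{-4} = - \frac{5}{-2} + G \left(- \frac{1}{4}\right) = \left(-5\right) \left(- \frac{1}{2}\right) - \frac{G}{4} = \frac{5}{2} - \frac{G}{4}$)
$\frac{- 32 t{\left(0,-3 \right)} - 27}{-3241} + \frac{3288}{1039} = \frac{- 32 \left(\frac{5}{2} - - \frac{3}{4}\right) - 27}{-3241} + \frac{3288}{1039} = \left(- 32 \left(\frac{5}{2} + \frac{3}{4}\right) - 27\right) \left(- \frac{1}{3241}\right) + 3288 \cdot \frac{1}{1039} = \left(\left(-32\right) \frac{13}{4} - 27\right) \left(- \frac{1}{3241}\right) + \frac{3288}{1039} = \left(-104 - 27\right) \left(- \frac{1}{3241}\right) + \frac{3288}{1039} = \left(-131\right) \left(- \frac{1}{3241}\right) + \frac{3288}{1039} = \frac{131}{3241} + \frac{3288}{1039} = \frac{10792517}{3367399}$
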